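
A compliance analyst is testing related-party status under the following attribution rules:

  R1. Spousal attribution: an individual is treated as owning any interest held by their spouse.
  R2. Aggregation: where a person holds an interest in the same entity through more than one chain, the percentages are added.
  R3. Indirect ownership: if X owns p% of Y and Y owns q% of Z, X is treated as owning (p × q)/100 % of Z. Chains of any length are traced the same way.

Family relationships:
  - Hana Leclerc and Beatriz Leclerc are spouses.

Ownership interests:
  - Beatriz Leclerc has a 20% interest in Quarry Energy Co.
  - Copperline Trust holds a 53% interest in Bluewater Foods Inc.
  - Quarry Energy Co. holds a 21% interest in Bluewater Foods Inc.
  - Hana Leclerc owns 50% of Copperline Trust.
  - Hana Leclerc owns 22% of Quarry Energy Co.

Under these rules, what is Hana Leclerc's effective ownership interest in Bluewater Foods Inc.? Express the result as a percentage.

By spousal attribution (R1), Hana Leclerc is treated as also owning Beatriz Leclerc's interest in Quarry Energy Co, giving 22% + 20% = 42%.
Chain via Copperline Trust (R3): 50% × 53% = 26.5% of Bluewater Foods Inc.
Chain via Quarry Energy Co. (R3): 42% × 21% = 8.82% of Bluewater Foods Inc.
Aggregating (R2): 26.5% + 8.82% = 35.32%.

35.32%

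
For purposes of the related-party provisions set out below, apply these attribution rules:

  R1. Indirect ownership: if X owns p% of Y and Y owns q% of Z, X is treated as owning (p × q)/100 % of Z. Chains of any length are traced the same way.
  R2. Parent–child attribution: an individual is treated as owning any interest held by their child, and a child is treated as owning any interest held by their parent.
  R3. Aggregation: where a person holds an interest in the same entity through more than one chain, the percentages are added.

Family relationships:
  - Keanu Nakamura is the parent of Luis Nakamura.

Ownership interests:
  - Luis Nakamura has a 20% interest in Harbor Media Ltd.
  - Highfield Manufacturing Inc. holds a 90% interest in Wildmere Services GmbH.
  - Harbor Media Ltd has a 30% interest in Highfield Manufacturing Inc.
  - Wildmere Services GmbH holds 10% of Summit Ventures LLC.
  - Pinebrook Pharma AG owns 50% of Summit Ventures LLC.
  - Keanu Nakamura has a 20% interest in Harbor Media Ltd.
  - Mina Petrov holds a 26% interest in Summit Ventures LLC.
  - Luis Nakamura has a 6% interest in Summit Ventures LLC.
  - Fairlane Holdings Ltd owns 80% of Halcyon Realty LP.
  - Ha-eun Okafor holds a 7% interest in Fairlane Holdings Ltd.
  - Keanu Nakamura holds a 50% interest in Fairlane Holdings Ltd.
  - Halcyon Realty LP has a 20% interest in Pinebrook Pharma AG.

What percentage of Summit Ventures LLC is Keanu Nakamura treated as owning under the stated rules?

By parent–child attribution (R2), Keanu Nakamura is treated as also owning Luis Nakamura's interest in Harbor Media Ltd, giving 20% + 20% = 40%.
By parent–child attribution (R2), Keanu Nakamura is treated as owning Luis Nakamura's 6% interest in Summit Ventures LLC.
Chain via Harbor Media Ltd → Highfield Manufacturing Inc. → Wildmere Services GmbH (R1): 40% × 30% × 90% × 10% = 1.08% of Summit Ventures LLC.
Chain via Fairlane Holdings Ltd → Halcyon Realty LP → Pinebrook Pharma AG (R1): 50% × 80% × 20% × 50% = 4% of Summit Ventures LLC.
Direct interest in Summit Ventures LLC: 6%.
Aggregating (R3): 1.08% + 4% + 6% = 11.08%.

11.08%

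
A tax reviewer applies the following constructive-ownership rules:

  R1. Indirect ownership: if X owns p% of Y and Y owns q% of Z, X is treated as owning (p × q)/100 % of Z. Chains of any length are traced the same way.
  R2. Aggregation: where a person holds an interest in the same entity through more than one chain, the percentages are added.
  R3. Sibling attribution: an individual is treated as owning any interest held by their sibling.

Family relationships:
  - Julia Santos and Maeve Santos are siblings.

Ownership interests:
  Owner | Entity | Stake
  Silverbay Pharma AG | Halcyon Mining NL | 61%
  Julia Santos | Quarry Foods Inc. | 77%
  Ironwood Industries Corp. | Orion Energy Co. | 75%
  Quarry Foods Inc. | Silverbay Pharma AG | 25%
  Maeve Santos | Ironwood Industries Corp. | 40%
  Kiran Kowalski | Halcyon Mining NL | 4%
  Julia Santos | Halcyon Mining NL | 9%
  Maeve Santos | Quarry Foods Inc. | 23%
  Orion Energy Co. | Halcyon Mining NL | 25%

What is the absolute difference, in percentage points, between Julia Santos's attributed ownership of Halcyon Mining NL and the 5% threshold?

26.75

By sibling attribution (R3), Julia Santos is treated as also owning Maeve Santos's interest in Quarry Foods Inc, giving 77% + 23% = 100%.
By sibling attribution (R3), Julia Santos is treated as owning Maeve Santos's 40% interest in Ironwood Industries Corp.
Chain via Quarry Foods Inc. → Silverbay Pharma AG (R1): 100% × 25% × 61% = 15.25% of Halcyon Mining NL.
Direct interest in Halcyon Mining NL: 9%.
Chain via Ironwood Industries Corp. → Orion Energy Co. (R1): 40% × 75% × 25% = 7.5% of Halcyon Mining NL.
Aggregating (R2): 15.25% + 9% + 7.5% = 31.75%.
31.75% exceeds the 5% threshold by 26.75 percentage points.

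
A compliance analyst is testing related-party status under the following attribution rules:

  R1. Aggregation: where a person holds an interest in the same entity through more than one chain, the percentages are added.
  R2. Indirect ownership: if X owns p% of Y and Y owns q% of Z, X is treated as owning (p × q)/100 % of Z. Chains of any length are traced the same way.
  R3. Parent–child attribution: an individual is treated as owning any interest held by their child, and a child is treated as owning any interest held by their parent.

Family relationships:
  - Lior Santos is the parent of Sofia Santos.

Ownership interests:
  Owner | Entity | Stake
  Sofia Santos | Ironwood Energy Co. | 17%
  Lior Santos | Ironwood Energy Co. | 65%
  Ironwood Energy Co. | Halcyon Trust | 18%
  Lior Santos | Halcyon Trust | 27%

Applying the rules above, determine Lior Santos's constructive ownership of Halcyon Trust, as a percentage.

By parent–child attribution (R3), Lior Santos is treated as also owning Sofia Santos's interest in Ironwood Energy Co, giving 65% + 17% = 82%.
Chain via Ironwood Energy Co. (R2): 82% × 18% = 14.76% of Halcyon Trust.
Direct interest in Halcyon Trust: 27%.
Aggregating (R1): 14.76% + 27% = 41.76%.

41.76%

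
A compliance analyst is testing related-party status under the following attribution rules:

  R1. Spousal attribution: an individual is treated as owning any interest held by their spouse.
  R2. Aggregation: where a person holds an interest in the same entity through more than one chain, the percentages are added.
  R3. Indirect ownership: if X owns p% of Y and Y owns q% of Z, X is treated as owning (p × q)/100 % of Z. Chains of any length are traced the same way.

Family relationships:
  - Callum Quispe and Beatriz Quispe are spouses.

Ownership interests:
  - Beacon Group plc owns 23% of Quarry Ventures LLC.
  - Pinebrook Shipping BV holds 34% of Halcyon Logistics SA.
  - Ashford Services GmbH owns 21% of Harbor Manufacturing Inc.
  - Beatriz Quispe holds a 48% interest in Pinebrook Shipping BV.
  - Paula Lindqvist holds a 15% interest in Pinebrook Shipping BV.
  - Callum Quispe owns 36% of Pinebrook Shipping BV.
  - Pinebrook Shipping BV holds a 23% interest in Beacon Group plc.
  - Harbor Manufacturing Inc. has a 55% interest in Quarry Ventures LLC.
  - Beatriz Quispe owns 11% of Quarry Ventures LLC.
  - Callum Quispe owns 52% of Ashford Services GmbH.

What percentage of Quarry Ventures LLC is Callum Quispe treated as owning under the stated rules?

21.4496%

By spousal attribution (R1), Callum Quispe is treated as also owning Beatriz Quispe's interest in Pinebrook Shipping BV, giving 36% + 48% = 84%.
By spousal attribution (R1), Callum Quispe is treated as owning Beatriz Quispe's 11% interest in Quarry Ventures LLC.
Chain via Pinebrook Shipping BV → Beacon Group plc (R3): 84% × 23% × 23% = 4.4436% of Quarry Ventures LLC.
Chain via Ashford Services GmbH → Harbor Manufacturing Inc. (R3): 52% × 21% × 55% = 6.006% of Quarry Ventures LLC.
Direct interest in Quarry Ventures LLC: 11%.
Aggregating (R2): 4.4436% + 6.006% + 11% = 21.4496%.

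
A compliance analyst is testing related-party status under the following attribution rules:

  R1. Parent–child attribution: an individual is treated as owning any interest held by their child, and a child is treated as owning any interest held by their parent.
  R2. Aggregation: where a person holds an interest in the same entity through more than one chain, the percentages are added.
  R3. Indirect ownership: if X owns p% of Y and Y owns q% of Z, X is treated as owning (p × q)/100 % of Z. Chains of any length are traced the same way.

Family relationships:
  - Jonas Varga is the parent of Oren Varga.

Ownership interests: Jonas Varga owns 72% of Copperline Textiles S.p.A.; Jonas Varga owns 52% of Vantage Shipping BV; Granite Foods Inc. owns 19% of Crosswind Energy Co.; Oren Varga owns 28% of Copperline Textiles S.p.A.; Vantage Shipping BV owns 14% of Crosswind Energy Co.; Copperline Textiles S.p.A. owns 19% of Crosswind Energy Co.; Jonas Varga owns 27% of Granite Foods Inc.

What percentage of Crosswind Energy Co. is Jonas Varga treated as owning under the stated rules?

By parent–child attribution (R1), Jonas Varga is treated as also owning Oren Varga's interest in Copperline Textiles S.p.A, giving 72% + 28% = 100%.
Chain via Copperline Textiles S.p.A. (R3): 100% × 19% = 19% of Crosswind Energy Co.
Chain via Granite Foods Inc. (R3): 27% × 19% = 5.13% of Crosswind Energy Co.
Chain via Vantage Shipping BV (R3): 52% × 14% = 7.28% of Crosswind Energy Co.
Aggregating (R2): 19% + 5.13% + 7.28% = 31.41%.

31.41%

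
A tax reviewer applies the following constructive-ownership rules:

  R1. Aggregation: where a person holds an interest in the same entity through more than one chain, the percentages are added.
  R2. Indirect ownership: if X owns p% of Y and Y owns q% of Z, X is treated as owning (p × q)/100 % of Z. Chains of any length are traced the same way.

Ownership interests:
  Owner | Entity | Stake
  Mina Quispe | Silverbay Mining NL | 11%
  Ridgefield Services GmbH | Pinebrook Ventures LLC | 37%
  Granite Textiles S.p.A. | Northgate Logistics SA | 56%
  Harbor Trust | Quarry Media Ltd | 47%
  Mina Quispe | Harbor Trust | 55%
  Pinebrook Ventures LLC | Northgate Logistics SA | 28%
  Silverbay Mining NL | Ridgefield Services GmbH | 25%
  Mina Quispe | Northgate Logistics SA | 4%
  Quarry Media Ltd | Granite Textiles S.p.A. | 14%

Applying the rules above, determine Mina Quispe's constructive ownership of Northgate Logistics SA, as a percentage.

6.31154%

Chain via Harbor Trust → Quarry Media Ltd → Granite Textiles S.p.A. (R2): 55% × 47% × 14% × 56% = 2.02664% of Northgate Logistics SA.
Chain via Silverbay Mining NL → Ridgefield Services GmbH → Pinebrook Ventures LLC (R2): 11% × 25% × 37% × 28% = 0.2849% of Northgate Logistics SA.
Direct interest in Northgate Logistics SA: 4%.
Aggregating (R1): 2.02664% + 0.2849% + 4% = 6.31154%.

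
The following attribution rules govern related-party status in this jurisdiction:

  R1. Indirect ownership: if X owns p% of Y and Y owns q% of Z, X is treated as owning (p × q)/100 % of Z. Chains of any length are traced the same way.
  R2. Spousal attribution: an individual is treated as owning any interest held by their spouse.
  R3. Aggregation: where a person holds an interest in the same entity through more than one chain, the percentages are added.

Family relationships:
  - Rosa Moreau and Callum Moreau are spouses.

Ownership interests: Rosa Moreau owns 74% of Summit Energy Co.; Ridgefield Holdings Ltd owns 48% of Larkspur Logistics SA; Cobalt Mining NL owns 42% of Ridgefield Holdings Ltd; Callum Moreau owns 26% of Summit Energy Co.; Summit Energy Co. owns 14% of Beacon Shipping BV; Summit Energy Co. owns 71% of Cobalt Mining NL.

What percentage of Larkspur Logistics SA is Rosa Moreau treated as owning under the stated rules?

14.3136%

By spousal attribution (R2), Rosa Moreau is treated as also owning Callum Moreau's interest in Summit Energy Co, giving 74% + 26% = 100%.
Chain via Summit Energy Co. → Cobalt Mining NL → Ridgefield Holdings Ltd (R1): 100% × 71% × 42% × 48% = 14.3136% of Larkspur Logistics SA.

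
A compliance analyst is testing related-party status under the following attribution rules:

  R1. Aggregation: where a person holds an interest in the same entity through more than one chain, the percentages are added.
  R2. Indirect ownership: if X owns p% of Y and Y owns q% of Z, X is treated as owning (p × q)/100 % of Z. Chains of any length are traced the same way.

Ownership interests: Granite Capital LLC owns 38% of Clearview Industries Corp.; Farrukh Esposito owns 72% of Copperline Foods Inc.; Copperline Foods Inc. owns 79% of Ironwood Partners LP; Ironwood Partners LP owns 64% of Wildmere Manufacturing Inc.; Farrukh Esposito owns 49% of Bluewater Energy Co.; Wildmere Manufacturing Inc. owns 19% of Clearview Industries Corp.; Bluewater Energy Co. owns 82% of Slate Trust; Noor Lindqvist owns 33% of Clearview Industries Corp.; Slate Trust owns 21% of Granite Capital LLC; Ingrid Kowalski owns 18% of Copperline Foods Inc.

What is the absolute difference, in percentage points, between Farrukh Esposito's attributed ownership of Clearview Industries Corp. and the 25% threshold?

14.877028

Chain via Bluewater Energy Co. → Slate Trust → Granite Capital LLC (R2): 49% × 82% × 21% × 38% = 3.206364% of Clearview Industries Corp.
Chain via Copperline Foods Inc. → Ironwood Partners LP → Wildmere Manufacturing Inc. (R2): 72% × 79% × 64% × 19% = 6.916608% of Clearview Industries Corp.
Aggregating (R1): 3.206364% + 6.916608% = 10.122972%.
10.122972% falls short of the 25% threshold by 14.877028 percentage points.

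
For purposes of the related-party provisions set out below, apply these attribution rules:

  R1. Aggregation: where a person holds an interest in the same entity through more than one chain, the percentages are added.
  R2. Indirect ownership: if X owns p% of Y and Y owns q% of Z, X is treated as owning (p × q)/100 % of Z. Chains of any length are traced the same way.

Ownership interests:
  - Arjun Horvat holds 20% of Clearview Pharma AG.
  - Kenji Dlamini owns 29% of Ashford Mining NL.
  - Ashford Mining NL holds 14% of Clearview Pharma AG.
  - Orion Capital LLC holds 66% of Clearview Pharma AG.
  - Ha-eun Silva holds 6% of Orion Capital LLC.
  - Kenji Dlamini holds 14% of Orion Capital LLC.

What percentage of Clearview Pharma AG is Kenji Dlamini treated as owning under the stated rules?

Chain via Orion Capital LLC (R2): 14% × 66% = 9.24% of Clearview Pharma AG.
Chain via Ashford Mining NL (R2): 29% × 14% = 4.06% of Clearview Pharma AG.
Aggregating (R1): 9.24% + 4.06% = 13.3%.

13.3%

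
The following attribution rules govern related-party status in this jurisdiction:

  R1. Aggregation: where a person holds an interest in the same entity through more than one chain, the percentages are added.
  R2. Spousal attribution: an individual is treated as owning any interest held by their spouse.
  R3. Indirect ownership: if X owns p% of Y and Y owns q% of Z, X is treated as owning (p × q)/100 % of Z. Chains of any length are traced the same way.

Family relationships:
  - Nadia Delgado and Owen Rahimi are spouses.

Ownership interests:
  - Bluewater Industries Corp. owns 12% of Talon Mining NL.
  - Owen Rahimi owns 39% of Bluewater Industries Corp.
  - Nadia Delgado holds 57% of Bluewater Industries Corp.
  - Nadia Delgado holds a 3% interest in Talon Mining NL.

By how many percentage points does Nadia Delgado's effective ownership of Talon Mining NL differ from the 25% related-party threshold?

10.48

By spousal attribution (R2), Nadia Delgado is treated as also owning Owen Rahimi's interest in Bluewater Industries Corp, giving 57% + 39% = 96%.
Chain via Bluewater Industries Corp. (R3): 96% × 12% = 11.52% of Talon Mining NL.
Direct interest in Talon Mining NL: 3%.
Aggregating (R1): 11.52% + 3% = 14.52%.
14.52% falls short of the 25% threshold by 10.48 percentage points.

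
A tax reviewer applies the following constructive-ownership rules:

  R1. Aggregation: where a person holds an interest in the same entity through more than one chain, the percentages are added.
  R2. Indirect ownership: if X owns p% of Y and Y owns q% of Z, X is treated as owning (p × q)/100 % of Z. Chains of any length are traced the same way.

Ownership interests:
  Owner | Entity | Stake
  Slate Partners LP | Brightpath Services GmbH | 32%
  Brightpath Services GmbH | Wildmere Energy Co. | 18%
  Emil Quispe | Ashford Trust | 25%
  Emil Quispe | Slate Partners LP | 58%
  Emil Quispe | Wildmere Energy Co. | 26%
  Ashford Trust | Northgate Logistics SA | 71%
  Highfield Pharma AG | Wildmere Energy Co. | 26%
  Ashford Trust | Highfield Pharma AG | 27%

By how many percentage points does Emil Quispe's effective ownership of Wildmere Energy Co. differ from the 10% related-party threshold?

Chain via Slate Partners LP → Brightpath Services GmbH (R2): 58% × 32% × 18% = 3.3408% of Wildmere Energy Co.
Chain via Ashford Trust → Highfield Pharma AG (R2): 25% × 27% × 26% = 1.755% of Wildmere Energy Co.
Direct interest in Wildmere Energy Co: 26%.
Aggregating (R1): 3.3408% + 1.755% + 26% = 31.0958%.
31.0958% exceeds the 10% threshold by 21.0958 percentage points.

21.0958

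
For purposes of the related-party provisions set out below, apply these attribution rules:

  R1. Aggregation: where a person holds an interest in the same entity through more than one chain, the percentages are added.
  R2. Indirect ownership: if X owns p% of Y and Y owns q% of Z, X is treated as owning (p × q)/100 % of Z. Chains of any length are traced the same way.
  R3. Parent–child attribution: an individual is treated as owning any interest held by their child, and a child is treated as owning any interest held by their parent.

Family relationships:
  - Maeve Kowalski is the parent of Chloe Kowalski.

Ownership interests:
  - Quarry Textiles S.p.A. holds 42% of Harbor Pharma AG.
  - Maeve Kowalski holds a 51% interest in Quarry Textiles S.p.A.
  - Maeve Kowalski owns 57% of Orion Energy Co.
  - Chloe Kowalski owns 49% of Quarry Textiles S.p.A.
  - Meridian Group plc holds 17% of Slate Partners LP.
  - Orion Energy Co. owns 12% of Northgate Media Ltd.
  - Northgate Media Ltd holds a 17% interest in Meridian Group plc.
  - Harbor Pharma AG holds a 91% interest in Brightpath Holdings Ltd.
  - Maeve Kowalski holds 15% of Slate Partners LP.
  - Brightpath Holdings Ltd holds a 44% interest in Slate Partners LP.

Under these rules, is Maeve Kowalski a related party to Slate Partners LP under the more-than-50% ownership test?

No

By parent–child attribution (R3), Maeve Kowalski is treated as also owning Chloe Kowalski's interest in Quarry Textiles S.p.A, giving 51% + 49% = 100%.
Chain via Quarry Textiles S.p.A. → Harbor Pharma AG → Brightpath Holdings Ltd (R2): 100% × 42% × 91% × 44% = 16.8168% of Slate Partners LP.
Chain via Orion Energy Co. → Northgate Media Ltd → Meridian Group plc (R2): 57% × 12% × 17% × 17% = 0.197676% of Slate Partners LP.
Direct interest in Slate Partners LP: 15%.
Aggregating (R1): 16.8168% + 0.197676% + 15% = 32.014476%.
32.014476% does not exceed the 50% threshold, so Maeve is not a related party to Slate Partners LP.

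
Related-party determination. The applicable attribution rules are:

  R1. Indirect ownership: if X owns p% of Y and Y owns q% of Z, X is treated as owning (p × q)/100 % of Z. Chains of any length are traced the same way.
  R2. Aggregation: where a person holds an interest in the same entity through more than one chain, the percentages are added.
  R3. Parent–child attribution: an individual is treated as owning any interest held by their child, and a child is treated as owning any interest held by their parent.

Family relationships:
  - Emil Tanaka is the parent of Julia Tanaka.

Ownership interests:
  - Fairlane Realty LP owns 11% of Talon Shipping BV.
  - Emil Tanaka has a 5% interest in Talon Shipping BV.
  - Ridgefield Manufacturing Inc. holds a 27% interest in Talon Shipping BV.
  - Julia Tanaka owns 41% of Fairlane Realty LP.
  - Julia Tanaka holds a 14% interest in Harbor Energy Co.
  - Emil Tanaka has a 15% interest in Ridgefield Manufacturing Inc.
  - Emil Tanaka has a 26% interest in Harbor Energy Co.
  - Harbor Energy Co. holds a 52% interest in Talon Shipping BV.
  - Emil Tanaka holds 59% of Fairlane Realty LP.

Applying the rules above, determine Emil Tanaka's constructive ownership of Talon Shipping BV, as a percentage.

By parent–child attribution (R3), Emil Tanaka is treated as also owning Julia Tanaka's interest in Harbor Energy Co, giving 26% + 14% = 40%.
By parent–child attribution (R3), Emil Tanaka is treated as also owning Julia Tanaka's interest in Fairlane Realty LP, giving 59% + 41% = 100%.
Chain via Harbor Energy Co. (R1): 40% × 52% = 20.8% of Talon Shipping BV.
Chain via Fairlane Realty LP (R1): 100% × 11% = 11% of Talon Shipping BV.
Chain via Ridgefield Manufacturing Inc. (R1): 15% × 27% = 4.05% of Talon Shipping BV.
Direct interest in Talon Shipping BV: 5%.
Aggregating (R2): 20.8% + 11% + 4.05% + 5% = 40.85%.

40.85%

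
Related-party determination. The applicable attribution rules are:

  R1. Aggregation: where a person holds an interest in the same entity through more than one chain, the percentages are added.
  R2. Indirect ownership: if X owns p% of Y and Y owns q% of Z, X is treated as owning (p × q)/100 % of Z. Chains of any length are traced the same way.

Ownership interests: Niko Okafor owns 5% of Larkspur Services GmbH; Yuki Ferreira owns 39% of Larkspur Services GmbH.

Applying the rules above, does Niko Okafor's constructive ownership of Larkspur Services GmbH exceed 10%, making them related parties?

No

Direct interest in Larkspur Services GmbH: 5%.
5% does not exceed the 10% threshold, so Niko is not a related party to Larkspur Services GmbH.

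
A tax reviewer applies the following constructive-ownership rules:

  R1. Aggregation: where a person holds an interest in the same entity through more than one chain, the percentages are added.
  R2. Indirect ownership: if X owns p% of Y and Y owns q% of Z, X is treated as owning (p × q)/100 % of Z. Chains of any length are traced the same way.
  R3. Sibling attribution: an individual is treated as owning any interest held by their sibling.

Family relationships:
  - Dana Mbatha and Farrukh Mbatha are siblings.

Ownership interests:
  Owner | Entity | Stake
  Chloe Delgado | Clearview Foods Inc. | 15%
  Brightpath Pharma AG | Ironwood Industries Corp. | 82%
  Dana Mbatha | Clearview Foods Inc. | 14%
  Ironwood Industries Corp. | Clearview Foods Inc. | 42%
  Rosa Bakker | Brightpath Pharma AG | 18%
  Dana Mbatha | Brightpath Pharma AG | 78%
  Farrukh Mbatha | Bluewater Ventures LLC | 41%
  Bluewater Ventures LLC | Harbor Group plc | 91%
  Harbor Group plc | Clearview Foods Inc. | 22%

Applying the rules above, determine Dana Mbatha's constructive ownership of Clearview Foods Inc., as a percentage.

49.0714%

By sibling attribution (R3), Dana Mbatha is treated as owning Farrukh Mbatha's 41% interest in Bluewater Ventures LLC.
Chain via Brightpath Pharma AG → Ironwood Industries Corp. (R2): 78% × 82% × 42% = 26.8632% of Clearview Foods Inc.
Direct interest in Clearview Foods Inc: 14%.
Chain via Bluewater Ventures LLC → Harbor Group plc (R2): 41% × 91% × 22% = 8.2082% of Clearview Foods Inc.
Aggregating (R1): 26.8632% + 14% + 8.2082% = 49.0714%.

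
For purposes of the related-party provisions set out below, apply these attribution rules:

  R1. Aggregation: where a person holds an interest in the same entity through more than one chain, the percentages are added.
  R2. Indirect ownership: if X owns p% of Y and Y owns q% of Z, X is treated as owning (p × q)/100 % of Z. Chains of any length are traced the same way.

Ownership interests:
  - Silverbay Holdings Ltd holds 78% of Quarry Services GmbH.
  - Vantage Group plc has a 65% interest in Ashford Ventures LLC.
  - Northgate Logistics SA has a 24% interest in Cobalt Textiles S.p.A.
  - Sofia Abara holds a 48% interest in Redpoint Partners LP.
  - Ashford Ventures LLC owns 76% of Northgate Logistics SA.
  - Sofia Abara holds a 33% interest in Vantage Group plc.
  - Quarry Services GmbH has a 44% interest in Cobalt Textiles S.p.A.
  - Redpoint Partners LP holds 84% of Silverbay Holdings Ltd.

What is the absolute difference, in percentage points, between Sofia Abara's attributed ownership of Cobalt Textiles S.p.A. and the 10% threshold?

7.750304

Chain via Redpoint Partners LP → Silverbay Holdings Ltd → Quarry Services GmbH (R2): 48% × 84% × 78% × 44% = 13.837824% of Cobalt Textiles S.p.A.
Chain via Vantage Group plc → Ashford Ventures LLC → Northgate Logistics SA (R2): 33% × 65% × 76% × 24% = 3.91248% of Cobalt Textiles S.p.A.
Aggregating (R1): 13.837824% + 3.91248% = 17.750304%.
17.750304% exceeds the 10% threshold by 7.750304 percentage points.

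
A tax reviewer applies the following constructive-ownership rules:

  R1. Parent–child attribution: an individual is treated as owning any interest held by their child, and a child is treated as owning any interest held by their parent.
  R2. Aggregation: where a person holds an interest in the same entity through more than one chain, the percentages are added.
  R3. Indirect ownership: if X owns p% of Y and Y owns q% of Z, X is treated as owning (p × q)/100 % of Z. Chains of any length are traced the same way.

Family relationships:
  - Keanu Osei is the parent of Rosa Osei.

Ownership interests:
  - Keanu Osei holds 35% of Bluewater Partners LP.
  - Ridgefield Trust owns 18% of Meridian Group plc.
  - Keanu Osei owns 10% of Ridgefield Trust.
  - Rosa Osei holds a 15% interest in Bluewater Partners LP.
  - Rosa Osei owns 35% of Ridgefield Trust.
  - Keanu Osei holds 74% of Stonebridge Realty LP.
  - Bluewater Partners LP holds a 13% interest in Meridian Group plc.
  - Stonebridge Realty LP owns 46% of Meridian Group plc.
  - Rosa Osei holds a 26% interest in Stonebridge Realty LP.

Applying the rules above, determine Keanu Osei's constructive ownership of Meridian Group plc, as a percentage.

60.6%

By parent–child attribution (R1), Keanu Osei is treated as also owning Rosa Osei's interest in Stonebridge Realty LP, giving 74% + 26% = 100%.
By parent–child attribution (R1), Keanu Osei is treated as also owning Rosa Osei's interest in Bluewater Partners LP, giving 35% + 15% = 50%.
By parent–child attribution (R1), Keanu Osei is treated as also owning Rosa Osei's interest in Ridgefield Trust, giving 10% + 35% = 45%.
Chain via Stonebridge Realty LP (R3): 100% × 46% = 46% of Meridian Group plc.
Chain via Bluewater Partners LP (R3): 50% × 13% = 6.5% of Meridian Group plc.
Chain via Ridgefield Trust (R3): 45% × 18% = 8.1% of Meridian Group plc.
Aggregating (R2): 46% + 6.5% + 8.1% = 60.6%.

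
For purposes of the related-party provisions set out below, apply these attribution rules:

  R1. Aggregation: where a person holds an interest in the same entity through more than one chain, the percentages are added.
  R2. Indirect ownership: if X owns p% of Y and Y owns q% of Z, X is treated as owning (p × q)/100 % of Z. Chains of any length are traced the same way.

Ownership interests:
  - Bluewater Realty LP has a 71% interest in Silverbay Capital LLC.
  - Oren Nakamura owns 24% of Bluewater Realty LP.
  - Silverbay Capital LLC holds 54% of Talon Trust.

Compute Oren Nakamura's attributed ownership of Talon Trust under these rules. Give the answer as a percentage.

Chain via Bluewater Realty LP → Silverbay Capital LLC (R2): 24% × 71% × 54% = 9.2016% of Talon Trust.

9.2016%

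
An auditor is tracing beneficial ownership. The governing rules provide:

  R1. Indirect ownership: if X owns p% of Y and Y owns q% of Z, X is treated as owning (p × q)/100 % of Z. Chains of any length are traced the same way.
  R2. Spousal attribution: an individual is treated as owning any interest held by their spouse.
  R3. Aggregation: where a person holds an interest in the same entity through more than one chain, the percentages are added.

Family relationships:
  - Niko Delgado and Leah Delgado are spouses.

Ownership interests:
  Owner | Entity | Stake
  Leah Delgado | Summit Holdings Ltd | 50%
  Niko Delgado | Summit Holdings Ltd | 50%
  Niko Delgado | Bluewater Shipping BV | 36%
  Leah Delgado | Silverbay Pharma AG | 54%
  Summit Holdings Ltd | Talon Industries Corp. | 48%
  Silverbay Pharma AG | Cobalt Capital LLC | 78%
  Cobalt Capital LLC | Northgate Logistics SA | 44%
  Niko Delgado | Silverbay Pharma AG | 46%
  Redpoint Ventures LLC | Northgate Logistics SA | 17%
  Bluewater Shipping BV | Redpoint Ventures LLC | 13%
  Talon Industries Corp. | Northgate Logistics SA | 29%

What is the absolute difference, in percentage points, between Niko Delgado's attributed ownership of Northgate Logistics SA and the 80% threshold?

By spousal attribution (R2), Niko Delgado is treated as also owning Leah Delgado's interest in Silverbay Pharma AG, giving 46% + 54% = 100%.
By spousal attribution (R2), Niko Delgado is treated as also owning Leah Delgado's interest in Summit Holdings Ltd, giving 50% + 50% = 100%.
Chain via Bluewater Shipping BV → Redpoint Ventures LLC (R1): 36% × 13% × 17% = 0.7956% of Northgate Logistics SA.
Chain via Silverbay Pharma AG → Cobalt Capital LLC (R1): 100% × 78% × 44% = 34.32% of Northgate Logistics SA.
Chain via Summit Holdings Ltd → Talon Industries Corp. (R1): 100% × 48% × 29% = 13.92% of Northgate Logistics SA.
Aggregating (R3): 0.7956% + 34.32% + 13.92% = 49.0356%.
49.0356% falls short of the 80% threshold by 30.9644 percentage points.

30.9644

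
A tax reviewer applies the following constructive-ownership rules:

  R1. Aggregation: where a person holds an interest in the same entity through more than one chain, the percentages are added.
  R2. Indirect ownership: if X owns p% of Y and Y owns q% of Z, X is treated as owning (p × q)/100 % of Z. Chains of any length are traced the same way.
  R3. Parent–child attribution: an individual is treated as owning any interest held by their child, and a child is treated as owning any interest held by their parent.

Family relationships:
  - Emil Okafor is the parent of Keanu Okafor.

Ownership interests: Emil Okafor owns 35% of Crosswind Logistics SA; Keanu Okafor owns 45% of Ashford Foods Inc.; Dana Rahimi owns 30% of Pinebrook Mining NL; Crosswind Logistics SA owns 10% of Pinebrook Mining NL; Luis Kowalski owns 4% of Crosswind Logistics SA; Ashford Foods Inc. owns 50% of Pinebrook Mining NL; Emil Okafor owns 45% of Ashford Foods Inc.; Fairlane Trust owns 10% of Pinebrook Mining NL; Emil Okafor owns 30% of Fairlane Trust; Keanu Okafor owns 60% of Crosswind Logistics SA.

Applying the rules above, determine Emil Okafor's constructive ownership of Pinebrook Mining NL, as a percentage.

By parent–child attribution (R3), Emil Okafor is treated as also owning Keanu Okafor's interest in Ashford Foods Inc, giving 45% + 45% = 90%.
By parent–child attribution (R3), Emil Okafor is treated as also owning Keanu Okafor's interest in Crosswind Logistics SA, giving 35% + 60% = 95%.
Chain via Fairlane Trust (R2): 30% × 10% = 3% of Pinebrook Mining NL.
Chain via Ashford Foods Inc. (R2): 90% × 50% = 45% of Pinebrook Mining NL.
Chain via Crosswind Logistics SA (R2): 95% × 10% = 9.5% of Pinebrook Mining NL.
Aggregating (R1): 3% + 45% + 9.5% = 57.5%.

57.5%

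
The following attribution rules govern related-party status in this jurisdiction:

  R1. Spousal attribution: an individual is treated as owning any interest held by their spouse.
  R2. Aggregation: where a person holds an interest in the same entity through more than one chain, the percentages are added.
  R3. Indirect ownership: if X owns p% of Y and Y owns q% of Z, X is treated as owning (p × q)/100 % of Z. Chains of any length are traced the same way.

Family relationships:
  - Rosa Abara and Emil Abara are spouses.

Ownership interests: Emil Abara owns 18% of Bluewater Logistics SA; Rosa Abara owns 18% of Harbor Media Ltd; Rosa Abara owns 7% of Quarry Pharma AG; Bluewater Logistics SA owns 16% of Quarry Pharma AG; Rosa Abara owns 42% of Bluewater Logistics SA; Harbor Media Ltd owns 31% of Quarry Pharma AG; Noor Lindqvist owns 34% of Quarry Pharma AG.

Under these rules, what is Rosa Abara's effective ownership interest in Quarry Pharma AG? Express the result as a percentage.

By spousal attribution (R1), Rosa Abara is treated as also owning Emil Abara's interest in Bluewater Logistics SA, giving 42% + 18% = 60%.
Chain via Bluewater Logistics SA (R3): 60% × 16% = 9.6% of Quarry Pharma AG.
Chain via Harbor Media Ltd (R3): 18% × 31% = 5.58% of Quarry Pharma AG.
Direct interest in Quarry Pharma AG: 7%.
Aggregating (R2): 9.6% + 5.58% + 7% = 22.18%.

22.18%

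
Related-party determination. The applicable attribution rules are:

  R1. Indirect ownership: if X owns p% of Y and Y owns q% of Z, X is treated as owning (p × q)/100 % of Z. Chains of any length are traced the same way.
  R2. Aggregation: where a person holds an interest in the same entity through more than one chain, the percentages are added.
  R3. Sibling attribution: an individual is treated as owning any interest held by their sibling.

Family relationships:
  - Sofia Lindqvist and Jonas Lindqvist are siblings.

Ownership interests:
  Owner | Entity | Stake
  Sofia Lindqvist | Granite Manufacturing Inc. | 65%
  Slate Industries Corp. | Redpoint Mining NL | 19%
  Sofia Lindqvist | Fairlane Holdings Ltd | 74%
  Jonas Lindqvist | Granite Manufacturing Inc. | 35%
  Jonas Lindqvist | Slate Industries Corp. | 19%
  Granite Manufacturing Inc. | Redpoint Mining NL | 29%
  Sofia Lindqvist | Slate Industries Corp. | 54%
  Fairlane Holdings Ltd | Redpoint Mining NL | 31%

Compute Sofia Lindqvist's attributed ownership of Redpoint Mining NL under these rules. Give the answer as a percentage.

By sibling attribution (R3), Sofia Lindqvist is treated as also owning Jonas Lindqvist's interest in Slate Industries Corp, giving 54% + 19% = 73%.
By sibling attribution (R3), Sofia Lindqvist is treated as also owning Jonas Lindqvist's interest in Granite Manufacturing Inc, giving 65% + 35% = 100%.
Chain via Slate Industries Corp. (R1): 73% × 19% = 13.87% of Redpoint Mining NL.
Chain via Granite Manufacturing Inc. (R1): 100% × 29% = 29% of Redpoint Mining NL.
Chain via Fairlane Holdings Ltd (R1): 74% × 31% = 22.94% of Redpoint Mining NL.
Aggregating (R2): 13.87% + 29% + 22.94% = 65.81%.

65.81%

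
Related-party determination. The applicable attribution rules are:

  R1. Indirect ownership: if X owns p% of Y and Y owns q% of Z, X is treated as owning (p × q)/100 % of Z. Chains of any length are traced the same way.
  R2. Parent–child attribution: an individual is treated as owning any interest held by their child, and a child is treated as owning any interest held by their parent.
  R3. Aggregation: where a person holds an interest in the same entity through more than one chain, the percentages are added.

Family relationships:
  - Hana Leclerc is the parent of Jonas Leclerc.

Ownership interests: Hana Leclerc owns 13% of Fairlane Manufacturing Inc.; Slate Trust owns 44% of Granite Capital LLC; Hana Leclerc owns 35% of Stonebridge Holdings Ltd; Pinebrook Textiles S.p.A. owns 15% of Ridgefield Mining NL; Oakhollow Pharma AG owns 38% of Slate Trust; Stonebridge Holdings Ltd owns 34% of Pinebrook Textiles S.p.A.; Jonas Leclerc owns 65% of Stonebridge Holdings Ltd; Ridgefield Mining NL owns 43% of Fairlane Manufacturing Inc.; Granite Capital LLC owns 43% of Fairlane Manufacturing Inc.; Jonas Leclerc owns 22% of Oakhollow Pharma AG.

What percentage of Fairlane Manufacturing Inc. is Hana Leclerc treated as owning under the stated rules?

By parent–child attribution (R2), Hana Leclerc is treated as also owning Jonas Leclerc's interest in Stonebridge Holdings Ltd, giving 35% + 65% = 100%.
By parent–child attribution (R2), Hana Leclerc is treated as owning Jonas Leclerc's 22% interest in Oakhollow Pharma AG.
Chain via Stonebridge Holdings Ltd → Pinebrook Textiles S.p.A. → Ridgefield Mining NL (R1): 100% × 34% × 15% × 43% = 2.193% of Fairlane Manufacturing Inc.
Direct interest in Fairlane Manufacturing Inc: 13%.
Chain via Oakhollow Pharma AG → Slate Trust → Granite Capital LLC (R1): 22% × 38% × 44% × 43% = 1.581712% of Fairlane Manufacturing Inc.
Aggregating (R3): 2.193% + 13% + 1.581712% = 16.774712%.

16.774712%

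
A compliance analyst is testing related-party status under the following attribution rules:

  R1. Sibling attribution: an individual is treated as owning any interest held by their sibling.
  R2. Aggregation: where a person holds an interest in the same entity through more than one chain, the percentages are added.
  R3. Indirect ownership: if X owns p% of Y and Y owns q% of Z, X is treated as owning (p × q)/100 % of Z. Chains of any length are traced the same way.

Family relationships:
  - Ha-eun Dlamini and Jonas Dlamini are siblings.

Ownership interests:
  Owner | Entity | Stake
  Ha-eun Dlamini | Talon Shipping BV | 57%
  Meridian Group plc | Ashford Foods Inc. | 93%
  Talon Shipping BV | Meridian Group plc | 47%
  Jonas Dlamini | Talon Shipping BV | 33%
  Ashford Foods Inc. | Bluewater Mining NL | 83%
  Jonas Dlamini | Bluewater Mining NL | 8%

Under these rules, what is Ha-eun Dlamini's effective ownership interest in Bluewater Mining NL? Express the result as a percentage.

By sibling attribution (R1), Ha-eun Dlamini is treated as also owning Jonas Dlamini's interest in Talon Shipping BV, giving 57% + 33% = 90%.
By sibling attribution (R1), Ha-eun Dlamini is treated as owning Jonas Dlamini's 8% interest in Bluewater Mining NL.
Chain via Talon Shipping BV → Meridian Group plc → Ashford Foods Inc. (R3): 90% × 47% × 93% × 83% = 32.65137% of Bluewater Mining NL.
Direct interest in Bluewater Mining NL: 8%.
Aggregating (R2): 32.65137% + 8% = 40.65137%.

40.65137%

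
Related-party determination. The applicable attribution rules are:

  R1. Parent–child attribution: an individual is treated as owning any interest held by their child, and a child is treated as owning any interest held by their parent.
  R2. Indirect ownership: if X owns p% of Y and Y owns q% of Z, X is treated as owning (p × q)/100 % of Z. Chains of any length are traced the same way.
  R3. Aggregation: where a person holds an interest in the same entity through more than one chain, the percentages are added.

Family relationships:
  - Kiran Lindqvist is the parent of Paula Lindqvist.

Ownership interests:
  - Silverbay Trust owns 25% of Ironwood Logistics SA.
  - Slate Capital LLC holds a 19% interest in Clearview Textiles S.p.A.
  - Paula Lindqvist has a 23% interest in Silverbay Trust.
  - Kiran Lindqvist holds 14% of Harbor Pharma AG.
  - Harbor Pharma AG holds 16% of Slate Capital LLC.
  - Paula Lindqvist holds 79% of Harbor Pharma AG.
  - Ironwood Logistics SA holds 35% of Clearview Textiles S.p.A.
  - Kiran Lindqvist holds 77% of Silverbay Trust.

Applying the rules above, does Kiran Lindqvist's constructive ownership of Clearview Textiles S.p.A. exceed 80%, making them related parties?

No

By parent–child attribution (R1), Kiran Lindqvist is treated as also owning Paula Lindqvist's interest in Silverbay Trust, giving 77% + 23% = 100%.
By parent–child attribution (R1), Kiran Lindqvist is treated as also owning Paula Lindqvist's interest in Harbor Pharma AG, giving 14% + 79% = 93%.
Chain via Silverbay Trust → Ironwood Logistics SA (R2): 100% × 25% × 35% = 8.75% of Clearview Textiles S.p.A.
Chain via Harbor Pharma AG → Slate Capital LLC (R2): 93% × 16% × 19% = 2.8272% of Clearview Textiles S.p.A.
Aggregating (R3): 8.75% + 2.8272% = 11.5772%.
11.5772% does not exceed the 80% threshold, so Kiran is not a related party to Clearview Textiles S.p.A.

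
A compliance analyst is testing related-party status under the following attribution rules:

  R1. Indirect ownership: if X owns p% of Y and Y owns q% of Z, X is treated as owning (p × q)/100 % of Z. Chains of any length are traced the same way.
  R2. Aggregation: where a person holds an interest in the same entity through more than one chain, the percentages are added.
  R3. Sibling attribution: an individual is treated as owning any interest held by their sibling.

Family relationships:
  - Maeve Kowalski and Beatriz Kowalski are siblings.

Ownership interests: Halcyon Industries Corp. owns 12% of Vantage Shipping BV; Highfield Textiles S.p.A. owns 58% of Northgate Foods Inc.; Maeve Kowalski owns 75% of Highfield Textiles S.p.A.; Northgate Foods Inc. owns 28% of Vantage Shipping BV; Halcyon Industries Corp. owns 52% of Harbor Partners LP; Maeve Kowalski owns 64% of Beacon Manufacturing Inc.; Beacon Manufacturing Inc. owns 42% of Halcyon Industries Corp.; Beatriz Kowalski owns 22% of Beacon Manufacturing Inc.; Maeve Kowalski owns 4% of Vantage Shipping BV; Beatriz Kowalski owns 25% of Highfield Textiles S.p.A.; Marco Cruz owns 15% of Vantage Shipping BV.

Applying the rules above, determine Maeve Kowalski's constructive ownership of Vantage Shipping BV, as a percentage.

By sibling attribution (R3), Maeve Kowalski is treated as also owning Beatriz Kowalski's interest in Beacon Manufacturing Inc, giving 64% + 22% = 86%.
By sibling attribution (R3), Maeve Kowalski is treated as also owning Beatriz Kowalski's interest in Highfield Textiles S.p.A, giving 75% + 25% = 100%.
Chain via Beacon Manufacturing Inc. → Halcyon Industries Corp. (R1): 86% × 42% × 12% = 4.3344% of Vantage Shipping BV.
Chain via Highfield Textiles S.p.A. → Northgate Foods Inc. (R1): 100% × 58% × 28% = 16.24% of Vantage Shipping BV.
Direct interest in Vantage Shipping BV: 4%.
Aggregating (R2): 4.3344% + 16.24% + 4% = 24.5744%.

24.5744%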